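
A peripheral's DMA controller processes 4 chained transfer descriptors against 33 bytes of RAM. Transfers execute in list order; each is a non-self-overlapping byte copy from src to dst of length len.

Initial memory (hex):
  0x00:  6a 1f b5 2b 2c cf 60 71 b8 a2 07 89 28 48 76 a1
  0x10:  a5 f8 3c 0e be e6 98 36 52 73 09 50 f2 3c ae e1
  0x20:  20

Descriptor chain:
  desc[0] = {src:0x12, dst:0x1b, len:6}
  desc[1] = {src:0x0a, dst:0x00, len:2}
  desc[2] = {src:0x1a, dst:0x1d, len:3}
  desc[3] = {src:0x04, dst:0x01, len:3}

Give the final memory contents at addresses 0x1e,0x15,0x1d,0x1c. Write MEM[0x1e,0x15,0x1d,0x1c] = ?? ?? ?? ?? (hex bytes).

[0] 0x12->0x1b len=6 : 3c 0e be e6 98 36
[1] 0x0a->0x00 len=2 : 07 89
[2] 0x1a->0x1d len=3 : 09 3c 0e
[3] 0x04->0x01 len=3 : 2c cf 60
query mem[0x1e]=0x3c, mem[0x15]=0xe6, mem[0x1d]=0x09, mem[0x1c]=0x0e

MEM[0x1e,0x15,0x1d,0x1c] = 3c e6 09 0e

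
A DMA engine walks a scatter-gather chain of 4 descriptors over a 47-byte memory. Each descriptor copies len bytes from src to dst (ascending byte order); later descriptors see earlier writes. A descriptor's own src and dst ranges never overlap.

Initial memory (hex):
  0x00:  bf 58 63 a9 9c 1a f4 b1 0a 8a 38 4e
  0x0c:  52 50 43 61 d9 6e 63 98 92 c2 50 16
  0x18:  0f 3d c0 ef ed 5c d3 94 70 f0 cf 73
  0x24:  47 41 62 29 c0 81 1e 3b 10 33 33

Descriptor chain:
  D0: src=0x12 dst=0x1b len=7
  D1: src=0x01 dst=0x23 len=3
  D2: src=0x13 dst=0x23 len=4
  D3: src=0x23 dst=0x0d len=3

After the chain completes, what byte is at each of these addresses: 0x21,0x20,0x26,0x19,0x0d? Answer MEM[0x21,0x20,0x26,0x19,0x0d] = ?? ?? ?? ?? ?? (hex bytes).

#0 dst[0x1b+7] := {0x63,0x98,0x92,0xc2,0x50,0x16,0x0f}
#1 dst[0x23+3] := {0x58,0x63,0xa9}
#2 dst[0x23+4] := {0x98,0x92,0xc2,0x50}
#3 dst[0x0d+3] := {0x98,0x92,0xc2}
query mem[0x21]=0x0f, mem[0x20]=0x16, mem[0x26]=0x50, mem[0x19]=0x3d, mem[0x0d]=0x98

MEM[0x21,0x20,0x26,0x19,0x0d] = 0f 16 50 3d 98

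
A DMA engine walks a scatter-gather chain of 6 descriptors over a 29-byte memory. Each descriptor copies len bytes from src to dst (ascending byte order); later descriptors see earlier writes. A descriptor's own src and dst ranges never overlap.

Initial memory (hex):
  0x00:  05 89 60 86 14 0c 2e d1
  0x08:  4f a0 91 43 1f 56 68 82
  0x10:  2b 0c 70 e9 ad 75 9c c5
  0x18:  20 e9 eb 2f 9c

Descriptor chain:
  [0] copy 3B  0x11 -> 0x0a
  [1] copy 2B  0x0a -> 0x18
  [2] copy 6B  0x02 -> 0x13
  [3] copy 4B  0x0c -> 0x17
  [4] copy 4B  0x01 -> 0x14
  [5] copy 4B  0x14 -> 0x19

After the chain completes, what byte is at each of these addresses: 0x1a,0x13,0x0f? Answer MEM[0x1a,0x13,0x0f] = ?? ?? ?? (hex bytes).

MEM[0x1a,0x13,0x0f] = 60 60 82

  after D0: wrote 3B at 0x0a = 0c70e9
  after D1: wrote 2B at 0x18 = 0c70
  after D2: wrote 6B at 0x13 = 6086140c2ed1
  after D3: wrote 4B at 0x17 = e9566882
  after D4: wrote 4B at 0x14 = 89608614
  after D5: wrote 4B at 0x19 = 89608614
query mem[0x1a]=0x60, mem[0x13]=0x60, mem[0x0f]=0x82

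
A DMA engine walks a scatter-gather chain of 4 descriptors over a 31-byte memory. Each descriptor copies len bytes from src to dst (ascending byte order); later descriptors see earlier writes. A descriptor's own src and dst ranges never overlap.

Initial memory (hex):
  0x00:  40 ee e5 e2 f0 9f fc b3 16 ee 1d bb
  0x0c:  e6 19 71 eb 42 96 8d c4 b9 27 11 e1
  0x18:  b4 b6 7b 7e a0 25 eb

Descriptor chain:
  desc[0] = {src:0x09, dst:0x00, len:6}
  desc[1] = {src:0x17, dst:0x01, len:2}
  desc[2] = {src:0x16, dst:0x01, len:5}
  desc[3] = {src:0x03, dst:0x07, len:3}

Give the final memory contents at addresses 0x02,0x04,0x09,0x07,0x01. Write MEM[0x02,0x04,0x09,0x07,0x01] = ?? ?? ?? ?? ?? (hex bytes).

MEM[0x02,0x04,0x09,0x07,0x01] = e1 b6 7b b4 11

D0: mem[0x00..0x05] <- [ee 1d bb e6 19 71]
D1: mem[0x01..0x02] <- [e1 b4]
D2: mem[0x01..0x05] <- [11 e1 b4 b6 7b]
D3: mem[0x07..0x09] <- [b4 b6 7b]
query mem[0x02]=0xe1, mem[0x04]=0xb6, mem[0x09]=0x7b, mem[0x07]=0xb4, mem[0x01]=0x11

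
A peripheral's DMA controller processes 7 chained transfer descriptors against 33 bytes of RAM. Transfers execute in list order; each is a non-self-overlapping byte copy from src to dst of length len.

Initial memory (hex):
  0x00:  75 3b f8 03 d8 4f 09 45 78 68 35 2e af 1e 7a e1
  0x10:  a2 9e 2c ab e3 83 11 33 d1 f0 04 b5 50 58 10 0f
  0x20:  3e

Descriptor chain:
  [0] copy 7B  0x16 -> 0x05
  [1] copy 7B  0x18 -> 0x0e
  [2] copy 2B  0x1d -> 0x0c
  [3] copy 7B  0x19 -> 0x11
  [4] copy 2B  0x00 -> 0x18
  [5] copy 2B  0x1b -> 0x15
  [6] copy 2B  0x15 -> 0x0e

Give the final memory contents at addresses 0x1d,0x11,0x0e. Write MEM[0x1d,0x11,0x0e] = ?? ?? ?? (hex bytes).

MEM[0x1d,0x11,0x0e] = 58 f0 b5

  after D0: wrote 7B at 0x05 = 1133d1f004b550
  after D1: wrote 7B at 0x0e = d1f004b5505810
  after D2: wrote 2B at 0x0c = 5810
  after D3: wrote 7B at 0x11 = f004b55058100f
  after D4: wrote 2B at 0x18 = 753b
  after D5: wrote 2B at 0x15 = b550
  after D6: wrote 2B at 0x0e = b550
query mem[0x1d]=0x58, mem[0x11]=0xf0, mem[0x0e]=0xb5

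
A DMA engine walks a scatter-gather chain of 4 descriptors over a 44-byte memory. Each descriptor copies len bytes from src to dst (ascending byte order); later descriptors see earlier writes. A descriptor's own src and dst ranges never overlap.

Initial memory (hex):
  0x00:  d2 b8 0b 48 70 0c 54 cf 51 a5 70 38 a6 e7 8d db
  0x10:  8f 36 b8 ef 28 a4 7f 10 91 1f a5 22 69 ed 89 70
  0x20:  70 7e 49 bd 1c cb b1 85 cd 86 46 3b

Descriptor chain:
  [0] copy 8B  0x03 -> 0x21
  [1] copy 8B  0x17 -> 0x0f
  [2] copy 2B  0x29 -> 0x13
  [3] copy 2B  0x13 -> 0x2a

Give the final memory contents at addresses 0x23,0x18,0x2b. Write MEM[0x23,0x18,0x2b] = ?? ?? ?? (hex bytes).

  after D0: wrote 8B at 0x21 = 48700c54cf51a570
  after D1: wrote 8B at 0x0f = 10911fa52269ed89
  after D2: wrote 2B at 0x13 = 8646
  after D3: wrote 2B at 0x2a = 8646
query mem[0x23]=0x0c, mem[0x18]=0x91, mem[0x2b]=0x46

MEM[0x23,0x18,0x2b] = 0c 91 46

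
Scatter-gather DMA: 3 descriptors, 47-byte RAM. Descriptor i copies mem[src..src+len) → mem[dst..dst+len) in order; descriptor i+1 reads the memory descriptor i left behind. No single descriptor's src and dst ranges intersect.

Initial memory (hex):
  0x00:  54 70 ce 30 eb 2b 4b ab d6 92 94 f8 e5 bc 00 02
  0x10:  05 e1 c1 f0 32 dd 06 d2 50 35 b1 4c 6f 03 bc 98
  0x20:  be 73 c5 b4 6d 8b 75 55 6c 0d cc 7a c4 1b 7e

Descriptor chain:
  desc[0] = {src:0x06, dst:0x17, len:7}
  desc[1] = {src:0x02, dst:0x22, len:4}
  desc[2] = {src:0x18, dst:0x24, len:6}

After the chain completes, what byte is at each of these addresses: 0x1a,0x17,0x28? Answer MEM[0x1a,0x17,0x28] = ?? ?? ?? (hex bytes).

D0: mem[0x17..0x1d] <- [4b ab d6 92 94 f8 e5]
D1: mem[0x22..0x25] <- [ce 30 eb 2b]
D2: mem[0x24..0x29] <- [ab d6 92 94 f8 e5]
query mem[0x1a]=0x92, mem[0x17]=0x4b, mem[0x28]=0xf8

MEM[0x1a,0x17,0x28] = 92 4b f8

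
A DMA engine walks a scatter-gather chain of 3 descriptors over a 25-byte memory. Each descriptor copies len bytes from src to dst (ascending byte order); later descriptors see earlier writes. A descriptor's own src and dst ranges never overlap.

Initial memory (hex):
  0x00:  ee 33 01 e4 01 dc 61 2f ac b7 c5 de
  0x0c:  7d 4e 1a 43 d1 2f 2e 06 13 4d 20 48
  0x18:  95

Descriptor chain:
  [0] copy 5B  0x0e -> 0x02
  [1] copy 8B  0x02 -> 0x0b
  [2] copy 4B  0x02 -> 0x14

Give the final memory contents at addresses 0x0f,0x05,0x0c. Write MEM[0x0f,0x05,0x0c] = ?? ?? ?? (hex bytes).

MEM[0x0f,0x05,0x0c] = 2e 2f 43

D0: mem[0x02..0x06] <- [1a 43 d1 2f 2e]
D1: mem[0x0b..0x12] <- [1a 43 d1 2f 2e 2f ac b7]
D2: mem[0x14..0x17] <- [1a 43 d1 2f]
query mem[0x0f]=0x2e, mem[0x05]=0x2f, mem[0x0c]=0x43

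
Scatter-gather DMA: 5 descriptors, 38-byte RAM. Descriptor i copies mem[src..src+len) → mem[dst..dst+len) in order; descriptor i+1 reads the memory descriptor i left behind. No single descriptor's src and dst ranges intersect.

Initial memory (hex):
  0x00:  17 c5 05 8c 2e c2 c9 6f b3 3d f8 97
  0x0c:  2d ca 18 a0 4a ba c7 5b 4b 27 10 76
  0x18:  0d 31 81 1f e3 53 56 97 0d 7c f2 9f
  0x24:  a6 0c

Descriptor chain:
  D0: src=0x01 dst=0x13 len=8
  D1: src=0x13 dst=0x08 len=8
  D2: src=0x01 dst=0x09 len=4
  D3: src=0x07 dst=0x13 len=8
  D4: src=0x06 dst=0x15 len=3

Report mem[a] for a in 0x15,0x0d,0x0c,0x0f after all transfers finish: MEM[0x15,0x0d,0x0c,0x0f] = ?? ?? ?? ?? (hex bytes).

#0 dst[0x13+8] := {0xc5,0x05,0x8c,0x2e,0xc2,0xc9,0x6f,0xb3}
#1 dst[0x08+8] := {0xc5,0x05,0x8c,0x2e,0xc2,0xc9,0x6f,0xb3}
#2 dst[0x09+4] := {0xc5,0x05,0x8c,0x2e}
#3 dst[0x13+8] := {0x6f,0xc5,0xc5,0x05,0x8c,0x2e,0xc9,0x6f}
#4 dst[0x15+3] := {0xc9,0x6f,0xc5}
query mem[0x15]=0xc9, mem[0x0d]=0xc9, mem[0x0c]=0x2e, mem[0x0f]=0xb3

MEM[0x15,0x0d,0x0c,0x0f] = c9 c9 2e b3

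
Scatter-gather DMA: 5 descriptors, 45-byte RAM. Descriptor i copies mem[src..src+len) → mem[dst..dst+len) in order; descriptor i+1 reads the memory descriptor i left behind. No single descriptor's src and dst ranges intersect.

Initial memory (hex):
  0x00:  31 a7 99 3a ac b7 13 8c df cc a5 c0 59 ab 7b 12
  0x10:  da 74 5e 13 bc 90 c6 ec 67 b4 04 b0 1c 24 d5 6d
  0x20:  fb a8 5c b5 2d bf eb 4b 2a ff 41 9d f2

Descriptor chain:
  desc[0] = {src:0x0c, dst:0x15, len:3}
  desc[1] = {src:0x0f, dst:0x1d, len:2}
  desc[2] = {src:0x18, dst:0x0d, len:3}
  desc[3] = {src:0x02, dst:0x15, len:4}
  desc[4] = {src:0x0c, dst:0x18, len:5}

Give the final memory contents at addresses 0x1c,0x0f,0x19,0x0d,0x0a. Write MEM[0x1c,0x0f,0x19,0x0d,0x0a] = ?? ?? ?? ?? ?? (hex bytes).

MEM[0x1c,0x0f,0x19,0x0d,0x0a] = da 04 67 67 a5

#0 dst[0x15+3] := {0x59,0xab,0x7b}
#1 dst[0x1d+2] := {0x12,0xda}
#2 dst[0x0d+3] := {0x67,0xb4,0x04}
#3 dst[0x15+4] := {0x99,0x3a,0xac,0xb7}
#4 dst[0x18+5] := {0x59,0x67,0xb4,0x04,0xda}
query mem[0x1c]=0xda, mem[0x0f]=0x04, mem[0x19]=0x67, mem[0x0d]=0x67, mem[0x0a]=0xa5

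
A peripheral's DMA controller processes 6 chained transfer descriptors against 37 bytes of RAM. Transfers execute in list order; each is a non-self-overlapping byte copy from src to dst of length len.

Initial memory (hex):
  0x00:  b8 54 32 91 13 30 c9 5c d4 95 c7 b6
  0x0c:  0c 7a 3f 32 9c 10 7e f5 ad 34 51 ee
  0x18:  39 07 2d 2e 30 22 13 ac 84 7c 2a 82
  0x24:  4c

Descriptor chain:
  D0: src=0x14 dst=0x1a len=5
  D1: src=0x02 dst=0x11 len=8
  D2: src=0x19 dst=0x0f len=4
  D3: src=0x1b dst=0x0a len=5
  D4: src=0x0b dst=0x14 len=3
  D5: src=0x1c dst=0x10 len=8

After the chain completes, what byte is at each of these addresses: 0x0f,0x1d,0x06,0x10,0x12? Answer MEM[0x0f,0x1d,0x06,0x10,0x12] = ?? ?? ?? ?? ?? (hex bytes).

#0 dst[0x1a+5] := {0xad,0x34,0x51,0xee,0x39}
#1 dst[0x11+8] := {0x32,0x91,0x13,0x30,0xc9,0x5c,0xd4,0x95}
#2 dst[0x0f+4] := {0x07,0xad,0x34,0x51}
#3 dst[0x0a+5] := {0x34,0x51,0xee,0x39,0xac}
#4 dst[0x14+3] := {0x51,0xee,0x39}
#5 dst[0x10+8] := {0x51,0xee,0x39,0xac,0x84,0x7c,0x2a,0x82}
query mem[0x0f]=0x07, mem[0x1d]=0xee, mem[0x06]=0xc9, mem[0x10]=0x51, mem[0x12]=0x39

MEM[0x0f,0x1d,0x06,0x10,0x12] = 07 ee c9 51 39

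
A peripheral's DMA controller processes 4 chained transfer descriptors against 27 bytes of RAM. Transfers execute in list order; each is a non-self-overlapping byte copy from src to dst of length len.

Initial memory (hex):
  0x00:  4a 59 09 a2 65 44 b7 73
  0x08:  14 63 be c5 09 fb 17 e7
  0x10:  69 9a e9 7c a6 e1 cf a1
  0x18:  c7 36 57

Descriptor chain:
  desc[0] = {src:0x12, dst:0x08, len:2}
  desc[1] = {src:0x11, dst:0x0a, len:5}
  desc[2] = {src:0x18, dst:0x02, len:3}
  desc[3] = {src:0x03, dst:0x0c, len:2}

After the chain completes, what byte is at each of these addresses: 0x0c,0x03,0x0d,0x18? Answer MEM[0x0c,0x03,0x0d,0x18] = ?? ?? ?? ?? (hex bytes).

[0] 0x12->0x08 len=2 : e9 7c
[1] 0x11->0x0a len=5 : 9a e9 7c a6 e1
[2] 0x18->0x02 len=3 : c7 36 57
[3] 0x03->0x0c len=2 : 36 57
query mem[0x0c]=0x36, mem[0x03]=0x36, mem[0x0d]=0x57, mem[0x18]=0xc7

MEM[0x0c,0x03,0x0d,0x18] = 36 36 57 c7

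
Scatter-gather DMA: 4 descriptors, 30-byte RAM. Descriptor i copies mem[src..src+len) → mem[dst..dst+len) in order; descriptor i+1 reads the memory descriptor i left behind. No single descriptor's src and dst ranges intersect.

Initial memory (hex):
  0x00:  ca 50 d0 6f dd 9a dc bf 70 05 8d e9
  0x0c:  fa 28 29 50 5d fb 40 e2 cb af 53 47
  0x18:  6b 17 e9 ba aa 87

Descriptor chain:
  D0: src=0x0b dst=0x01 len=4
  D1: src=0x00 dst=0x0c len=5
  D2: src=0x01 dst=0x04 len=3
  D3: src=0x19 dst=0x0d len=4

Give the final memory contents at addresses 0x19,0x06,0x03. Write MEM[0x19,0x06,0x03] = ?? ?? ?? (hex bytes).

D0: mem[0x01..0x04] <- [e9 fa 28 29]
D1: mem[0x0c..0x10] <- [ca e9 fa 28 29]
D2: mem[0x04..0x06] <- [e9 fa 28]
D3: mem[0x0d..0x10] <- [17 e9 ba aa]
query mem[0x19]=0x17, mem[0x06]=0x28, mem[0x03]=0x28

MEM[0x19,0x06,0x03] = 17 28 28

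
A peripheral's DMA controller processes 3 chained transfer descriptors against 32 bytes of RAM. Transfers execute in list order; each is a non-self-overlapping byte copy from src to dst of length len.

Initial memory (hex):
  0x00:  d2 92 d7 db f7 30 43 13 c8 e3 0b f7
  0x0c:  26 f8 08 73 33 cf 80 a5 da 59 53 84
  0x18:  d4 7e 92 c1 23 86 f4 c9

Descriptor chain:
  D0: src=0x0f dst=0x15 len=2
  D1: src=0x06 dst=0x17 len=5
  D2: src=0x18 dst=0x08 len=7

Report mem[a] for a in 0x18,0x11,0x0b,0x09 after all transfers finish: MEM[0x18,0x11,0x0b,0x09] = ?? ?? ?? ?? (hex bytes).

MEM[0x18,0x11,0x0b,0x09] = 13 cf 0b c8

  after D0: wrote 2B at 0x15 = 7333
  after D1: wrote 5B at 0x17 = 4313c8e30b
  after D2: wrote 7B at 0x08 = 13c8e30b2386f4
query mem[0x18]=0x13, mem[0x11]=0xcf, mem[0x0b]=0x0b, mem[0x09]=0xc8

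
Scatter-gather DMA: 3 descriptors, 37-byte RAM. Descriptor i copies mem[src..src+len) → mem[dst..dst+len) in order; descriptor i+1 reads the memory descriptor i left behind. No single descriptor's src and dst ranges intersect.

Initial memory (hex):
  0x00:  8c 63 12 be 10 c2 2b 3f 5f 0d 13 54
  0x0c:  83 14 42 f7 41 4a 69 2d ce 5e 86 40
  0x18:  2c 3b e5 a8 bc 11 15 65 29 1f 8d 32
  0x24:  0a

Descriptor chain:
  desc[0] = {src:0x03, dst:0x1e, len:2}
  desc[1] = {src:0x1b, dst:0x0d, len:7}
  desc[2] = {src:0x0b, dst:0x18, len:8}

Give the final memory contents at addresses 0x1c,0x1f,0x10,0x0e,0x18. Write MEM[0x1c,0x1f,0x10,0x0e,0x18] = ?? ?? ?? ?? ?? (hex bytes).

MEM[0x1c,0x1f,0x10,0x0e,0x18] = 11 29 be bc 54

D0: mem[0x1e..0x1f] <- [be 10]
D1: mem[0x0d..0x13] <- [a8 bc 11 be 10 29 1f]
D2: mem[0x18..0x1f] <- [54 83 a8 bc 11 be 10 29]
query mem[0x1c]=0x11, mem[0x1f]=0x29, mem[0x10]=0xbe, mem[0x0e]=0xbc, mem[0x18]=0x54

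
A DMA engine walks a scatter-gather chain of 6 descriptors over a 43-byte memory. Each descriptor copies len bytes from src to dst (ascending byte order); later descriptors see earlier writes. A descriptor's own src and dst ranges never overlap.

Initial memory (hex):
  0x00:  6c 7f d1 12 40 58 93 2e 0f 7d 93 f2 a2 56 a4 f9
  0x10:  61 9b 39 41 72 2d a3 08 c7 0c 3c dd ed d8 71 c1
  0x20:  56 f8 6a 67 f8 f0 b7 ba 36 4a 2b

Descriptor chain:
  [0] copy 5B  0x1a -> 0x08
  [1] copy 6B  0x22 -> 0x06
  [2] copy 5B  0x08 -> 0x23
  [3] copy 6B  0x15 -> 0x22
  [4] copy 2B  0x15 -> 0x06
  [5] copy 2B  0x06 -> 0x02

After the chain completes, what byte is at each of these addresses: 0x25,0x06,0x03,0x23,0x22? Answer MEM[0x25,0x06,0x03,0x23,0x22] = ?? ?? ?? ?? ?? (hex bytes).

D0: mem[0x08..0x0c] <- [3c dd ed d8 71]
D1: mem[0x06..0x0b] <- [6a 67 f8 f0 b7 ba]
D2: mem[0x23..0x27] <- [f8 f0 b7 ba 71]
D3: mem[0x22..0x27] <- [2d a3 08 c7 0c 3c]
D4: mem[0x06..0x07] <- [2d a3]
D5: mem[0x02..0x03] <- [2d a3]
query mem[0x25]=0xc7, mem[0x06]=0x2d, mem[0x03]=0xa3, mem[0x23]=0xa3, mem[0x22]=0x2d

MEM[0x25,0x06,0x03,0x23,0x22] = c7 2d a3 a3 2d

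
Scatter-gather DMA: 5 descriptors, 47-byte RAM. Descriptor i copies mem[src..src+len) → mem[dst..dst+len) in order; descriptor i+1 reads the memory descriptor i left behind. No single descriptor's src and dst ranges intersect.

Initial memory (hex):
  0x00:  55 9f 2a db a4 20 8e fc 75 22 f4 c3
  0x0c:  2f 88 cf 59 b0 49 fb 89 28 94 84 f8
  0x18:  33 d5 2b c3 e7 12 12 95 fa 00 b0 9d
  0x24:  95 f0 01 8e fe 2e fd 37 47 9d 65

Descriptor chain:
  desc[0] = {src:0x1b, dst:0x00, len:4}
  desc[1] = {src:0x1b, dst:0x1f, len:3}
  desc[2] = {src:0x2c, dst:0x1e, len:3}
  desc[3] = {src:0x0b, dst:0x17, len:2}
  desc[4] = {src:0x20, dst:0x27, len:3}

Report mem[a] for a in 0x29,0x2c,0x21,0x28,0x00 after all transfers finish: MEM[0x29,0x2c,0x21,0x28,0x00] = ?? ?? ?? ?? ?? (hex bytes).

MEM[0x29,0x2c,0x21,0x28,0x00] = b0 47 12 12 c3

#0 dst[0x00+4] := {0xc3,0xe7,0x12,0x12}
#1 dst[0x1f+3] := {0xc3,0xe7,0x12}
#2 dst[0x1e+3] := {0x47,0x9d,0x65}
#3 dst[0x17+2] := {0xc3,0x2f}
#4 dst[0x27+3] := {0x65,0x12,0xb0}
query mem[0x29]=0xb0, mem[0x2c]=0x47, mem[0x21]=0x12, mem[0x28]=0x12, mem[0x00]=0xc3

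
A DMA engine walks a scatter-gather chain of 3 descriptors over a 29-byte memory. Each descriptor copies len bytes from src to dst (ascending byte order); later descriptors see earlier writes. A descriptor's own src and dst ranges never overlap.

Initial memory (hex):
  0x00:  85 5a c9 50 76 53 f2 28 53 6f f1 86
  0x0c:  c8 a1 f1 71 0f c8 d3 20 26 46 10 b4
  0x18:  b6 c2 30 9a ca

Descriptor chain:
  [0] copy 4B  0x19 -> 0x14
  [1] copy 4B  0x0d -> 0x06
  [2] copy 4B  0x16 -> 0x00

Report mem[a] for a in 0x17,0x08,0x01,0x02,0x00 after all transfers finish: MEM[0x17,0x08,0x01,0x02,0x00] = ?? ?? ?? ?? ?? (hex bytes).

#0 dst[0x14+4] := {0xc2,0x30,0x9a,0xca}
#1 dst[0x06+4] := {0xa1,0xf1,0x71,0x0f}
#2 dst[0x00+4] := {0x9a,0xca,0xb6,0xc2}
query mem[0x17]=0xca, mem[0x08]=0x71, mem[0x01]=0xca, mem[0x02]=0xb6, mem[0x00]=0x9a

MEM[0x17,0x08,0x01,0x02,0x00] = ca 71 ca b6 9a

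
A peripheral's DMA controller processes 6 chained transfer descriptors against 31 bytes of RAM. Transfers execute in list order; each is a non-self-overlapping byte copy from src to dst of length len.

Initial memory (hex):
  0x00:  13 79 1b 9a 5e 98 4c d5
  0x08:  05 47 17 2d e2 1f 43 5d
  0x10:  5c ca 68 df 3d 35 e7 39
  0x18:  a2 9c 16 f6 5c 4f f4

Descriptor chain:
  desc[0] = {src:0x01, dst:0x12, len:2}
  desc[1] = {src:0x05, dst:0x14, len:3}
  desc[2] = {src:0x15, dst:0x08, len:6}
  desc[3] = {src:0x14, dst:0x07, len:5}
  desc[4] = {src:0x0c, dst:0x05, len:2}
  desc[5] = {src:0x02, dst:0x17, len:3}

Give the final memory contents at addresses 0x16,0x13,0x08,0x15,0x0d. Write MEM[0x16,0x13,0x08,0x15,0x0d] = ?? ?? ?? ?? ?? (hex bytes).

#0 dst[0x12+2] := {0x79,0x1b}
#1 dst[0x14+3] := {0x98,0x4c,0xd5}
#2 dst[0x08+6] := {0x4c,0xd5,0x39,0xa2,0x9c,0x16}
#3 dst[0x07+5] := {0x98,0x4c,0xd5,0x39,0xa2}
#4 dst[0x05+2] := {0x9c,0x16}
#5 dst[0x17+3] := {0x1b,0x9a,0x5e}
query mem[0x16]=0xd5, mem[0x13]=0x1b, mem[0x08]=0x4c, mem[0x15]=0x4c, mem[0x0d]=0x16

MEM[0x16,0x13,0x08,0x15,0x0d] = d5 1b 4c 4c 16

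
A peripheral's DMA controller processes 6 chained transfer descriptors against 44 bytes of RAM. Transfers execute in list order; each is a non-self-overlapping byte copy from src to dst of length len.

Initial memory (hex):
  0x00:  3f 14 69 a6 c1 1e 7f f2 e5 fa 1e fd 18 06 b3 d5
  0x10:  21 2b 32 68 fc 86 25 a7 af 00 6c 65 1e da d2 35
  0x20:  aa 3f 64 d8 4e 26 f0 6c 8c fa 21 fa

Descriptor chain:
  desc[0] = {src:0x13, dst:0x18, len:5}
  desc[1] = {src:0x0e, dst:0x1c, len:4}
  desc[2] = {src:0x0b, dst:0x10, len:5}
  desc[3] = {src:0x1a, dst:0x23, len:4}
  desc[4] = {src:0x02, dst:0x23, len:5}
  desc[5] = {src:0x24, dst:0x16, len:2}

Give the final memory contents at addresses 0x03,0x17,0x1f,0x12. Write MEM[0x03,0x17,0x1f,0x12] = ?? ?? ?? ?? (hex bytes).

D0: mem[0x18..0x1c] <- [68 fc 86 25 a7]
D1: mem[0x1c..0x1f] <- [b3 d5 21 2b]
D2: mem[0x10..0x14] <- [fd 18 06 b3 d5]
D3: mem[0x23..0x26] <- [86 25 b3 d5]
D4: mem[0x23..0x27] <- [69 a6 c1 1e 7f]
D5: mem[0x16..0x17] <- [a6 c1]
query mem[0x03]=0xa6, mem[0x17]=0xc1, mem[0x1f]=0x2b, mem[0x12]=0x06

MEM[0x03,0x17,0x1f,0x12] = a6 c1 2b 06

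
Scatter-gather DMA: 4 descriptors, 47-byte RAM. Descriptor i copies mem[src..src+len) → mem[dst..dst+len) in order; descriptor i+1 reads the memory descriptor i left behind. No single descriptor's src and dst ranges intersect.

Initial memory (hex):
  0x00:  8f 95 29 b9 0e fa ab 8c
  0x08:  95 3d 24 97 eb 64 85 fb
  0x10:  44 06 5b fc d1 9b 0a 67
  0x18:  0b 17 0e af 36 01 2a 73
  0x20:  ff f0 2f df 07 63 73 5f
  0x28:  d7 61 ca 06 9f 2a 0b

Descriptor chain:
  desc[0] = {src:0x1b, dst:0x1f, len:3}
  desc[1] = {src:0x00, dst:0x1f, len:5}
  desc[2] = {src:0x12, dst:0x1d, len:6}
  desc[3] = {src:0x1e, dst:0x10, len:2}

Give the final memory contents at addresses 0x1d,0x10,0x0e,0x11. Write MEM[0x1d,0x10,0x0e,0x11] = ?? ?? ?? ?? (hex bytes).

#0 dst[0x1f+3] := {0xaf,0x36,0x01}
#1 dst[0x1f+5] := {0x8f,0x95,0x29,0xb9,0x0e}
#2 dst[0x1d+6] := {0x5b,0xfc,0xd1,0x9b,0x0a,0x67}
#3 dst[0x10+2] := {0xfc,0xd1}
query mem[0x1d]=0x5b, mem[0x10]=0xfc, mem[0x0e]=0x85, mem[0x11]=0xd1

MEM[0x1d,0x10,0x0e,0x11] = 5b fc 85 d1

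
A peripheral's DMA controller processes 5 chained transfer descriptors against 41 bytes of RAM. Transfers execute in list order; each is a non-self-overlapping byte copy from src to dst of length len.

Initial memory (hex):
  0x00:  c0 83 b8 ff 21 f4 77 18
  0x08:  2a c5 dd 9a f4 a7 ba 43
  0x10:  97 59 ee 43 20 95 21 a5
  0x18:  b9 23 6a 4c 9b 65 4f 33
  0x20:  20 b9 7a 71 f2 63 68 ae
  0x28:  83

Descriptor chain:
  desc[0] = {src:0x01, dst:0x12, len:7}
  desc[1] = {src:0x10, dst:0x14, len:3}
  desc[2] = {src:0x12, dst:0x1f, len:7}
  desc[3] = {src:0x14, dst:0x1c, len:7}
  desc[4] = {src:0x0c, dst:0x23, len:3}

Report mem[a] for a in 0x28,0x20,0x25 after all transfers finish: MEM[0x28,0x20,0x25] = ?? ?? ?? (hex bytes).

  after D0: wrote 7B at 0x12 = 83b8ff21f47718
  after D1: wrote 3B at 0x14 = 975983
  after D2: wrote 7B at 0x1f = 83b89759837718
  after D3: wrote 7B at 0x1c = 9759837718236a
  after D4: wrote 3B at 0x23 = f4a7ba
query mem[0x28]=0x83, mem[0x20]=0x18, mem[0x25]=0xba

MEM[0x28,0x20,0x25] = 83 18 ba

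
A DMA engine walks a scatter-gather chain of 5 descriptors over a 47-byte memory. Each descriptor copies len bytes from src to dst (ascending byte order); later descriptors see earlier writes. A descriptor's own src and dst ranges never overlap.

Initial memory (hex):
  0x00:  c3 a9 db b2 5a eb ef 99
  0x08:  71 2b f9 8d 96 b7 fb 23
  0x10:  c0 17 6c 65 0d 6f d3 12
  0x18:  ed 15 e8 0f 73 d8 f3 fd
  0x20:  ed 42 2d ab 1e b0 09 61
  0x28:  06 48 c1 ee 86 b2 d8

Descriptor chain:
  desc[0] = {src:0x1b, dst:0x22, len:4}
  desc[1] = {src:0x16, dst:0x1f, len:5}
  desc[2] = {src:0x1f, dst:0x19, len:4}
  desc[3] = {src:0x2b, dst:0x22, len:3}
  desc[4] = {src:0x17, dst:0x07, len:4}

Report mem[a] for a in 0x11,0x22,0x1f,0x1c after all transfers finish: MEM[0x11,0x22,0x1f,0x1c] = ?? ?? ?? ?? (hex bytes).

MEM[0x11,0x22,0x1f,0x1c] = 17 ee d3 15

D0: mem[0x22..0x25] <- [0f 73 d8 f3]
D1: mem[0x1f..0x23] <- [d3 12 ed 15 e8]
D2: mem[0x19..0x1c] <- [d3 12 ed 15]
D3: mem[0x22..0x24] <- [ee 86 b2]
D4: mem[0x07..0x0a] <- [12 ed d3 12]
query mem[0x11]=0x17, mem[0x22]=0xee, mem[0x1f]=0xd3, mem[0x1c]=0x15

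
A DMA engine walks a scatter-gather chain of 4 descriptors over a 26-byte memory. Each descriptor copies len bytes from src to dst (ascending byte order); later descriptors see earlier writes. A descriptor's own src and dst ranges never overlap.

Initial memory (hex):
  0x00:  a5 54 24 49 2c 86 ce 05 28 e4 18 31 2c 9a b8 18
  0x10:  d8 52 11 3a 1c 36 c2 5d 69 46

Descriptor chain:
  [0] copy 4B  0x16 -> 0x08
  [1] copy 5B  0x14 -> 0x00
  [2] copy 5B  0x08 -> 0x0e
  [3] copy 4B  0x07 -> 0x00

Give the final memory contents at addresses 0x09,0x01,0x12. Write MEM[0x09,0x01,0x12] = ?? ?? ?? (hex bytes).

MEM[0x09,0x01,0x12] = 5d c2 2c

#0 dst[0x08+4] := {0xc2,0x5d,0x69,0x46}
#1 dst[0x00+5] := {0x1c,0x36,0xc2,0x5d,0x69}
#2 dst[0x0e+5] := {0xc2,0x5d,0x69,0x46,0x2c}
#3 dst[0x00+4] := {0x05,0xc2,0x5d,0x69}
query mem[0x09]=0x5d, mem[0x01]=0xc2, mem[0x12]=0x2c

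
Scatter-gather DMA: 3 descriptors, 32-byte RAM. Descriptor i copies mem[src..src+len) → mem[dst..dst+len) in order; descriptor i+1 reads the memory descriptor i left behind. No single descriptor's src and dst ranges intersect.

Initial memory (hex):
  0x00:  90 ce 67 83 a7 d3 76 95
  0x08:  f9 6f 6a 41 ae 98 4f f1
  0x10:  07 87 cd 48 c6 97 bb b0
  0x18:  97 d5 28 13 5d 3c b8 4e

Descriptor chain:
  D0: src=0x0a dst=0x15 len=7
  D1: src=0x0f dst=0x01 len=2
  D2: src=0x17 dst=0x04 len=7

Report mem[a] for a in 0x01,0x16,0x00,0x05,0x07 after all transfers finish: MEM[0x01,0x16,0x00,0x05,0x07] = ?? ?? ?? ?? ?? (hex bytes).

MEM[0x01,0x16,0x00,0x05,0x07] = f1 41 90 98 f1

D0: mem[0x15..0x1b] <- [6a 41 ae 98 4f f1 07]
D1: mem[0x01..0x02] <- [f1 07]
D2: mem[0x04..0x0a] <- [ae 98 4f f1 07 5d 3c]
query mem[0x01]=0xf1, mem[0x16]=0x41, mem[0x00]=0x90, mem[0x05]=0x98, mem[0x07]=0xf1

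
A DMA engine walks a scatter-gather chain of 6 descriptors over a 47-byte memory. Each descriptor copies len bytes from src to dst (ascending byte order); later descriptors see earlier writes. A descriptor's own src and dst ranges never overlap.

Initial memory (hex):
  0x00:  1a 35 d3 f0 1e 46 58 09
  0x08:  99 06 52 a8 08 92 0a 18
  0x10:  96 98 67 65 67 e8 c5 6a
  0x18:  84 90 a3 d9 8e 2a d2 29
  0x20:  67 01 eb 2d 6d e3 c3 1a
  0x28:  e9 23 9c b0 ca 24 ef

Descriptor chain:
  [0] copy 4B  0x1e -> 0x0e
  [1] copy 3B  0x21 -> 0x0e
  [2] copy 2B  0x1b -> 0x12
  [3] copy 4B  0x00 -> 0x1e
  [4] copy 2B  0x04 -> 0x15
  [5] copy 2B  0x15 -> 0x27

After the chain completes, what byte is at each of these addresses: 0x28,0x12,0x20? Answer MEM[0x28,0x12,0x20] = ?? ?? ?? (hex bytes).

D0: mem[0x0e..0x11] <- [d2 29 67 01]
D1: mem[0x0e..0x10] <- [01 eb 2d]
D2: mem[0x12..0x13] <- [d9 8e]
D3: mem[0x1e..0x21] <- [1a 35 d3 f0]
D4: mem[0x15..0x16] <- [1e 46]
D5: mem[0x27..0x28] <- [1e 46]
query mem[0x28]=0x46, mem[0x12]=0xd9, mem[0x20]=0xd3

MEM[0x28,0x12,0x20] = 46 d9 d3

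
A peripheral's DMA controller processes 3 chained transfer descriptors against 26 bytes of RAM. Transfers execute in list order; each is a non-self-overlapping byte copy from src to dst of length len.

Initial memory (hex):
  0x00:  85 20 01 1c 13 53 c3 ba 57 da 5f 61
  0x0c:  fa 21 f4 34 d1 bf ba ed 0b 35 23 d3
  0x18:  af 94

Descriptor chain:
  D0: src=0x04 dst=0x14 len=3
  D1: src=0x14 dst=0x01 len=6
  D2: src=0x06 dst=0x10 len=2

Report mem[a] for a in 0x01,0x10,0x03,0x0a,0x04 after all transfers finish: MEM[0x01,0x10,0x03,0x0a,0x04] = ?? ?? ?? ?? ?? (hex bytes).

MEM[0x01,0x10,0x03,0x0a,0x04] = 13 94 c3 5f d3

#0 dst[0x14+3] := {0x13,0x53,0xc3}
#1 dst[0x01+6] := {0x13,0x53,0xc3,0xd3,0xaf,0x94}
#2 dst[0x10+2] := {0x94,0xba}
query mem[0x01]=0x13, mem[0x10]=0x94, mem[0x03]=0xc3, mem[0x0a]=0x5f, mem[0x04]=0xd3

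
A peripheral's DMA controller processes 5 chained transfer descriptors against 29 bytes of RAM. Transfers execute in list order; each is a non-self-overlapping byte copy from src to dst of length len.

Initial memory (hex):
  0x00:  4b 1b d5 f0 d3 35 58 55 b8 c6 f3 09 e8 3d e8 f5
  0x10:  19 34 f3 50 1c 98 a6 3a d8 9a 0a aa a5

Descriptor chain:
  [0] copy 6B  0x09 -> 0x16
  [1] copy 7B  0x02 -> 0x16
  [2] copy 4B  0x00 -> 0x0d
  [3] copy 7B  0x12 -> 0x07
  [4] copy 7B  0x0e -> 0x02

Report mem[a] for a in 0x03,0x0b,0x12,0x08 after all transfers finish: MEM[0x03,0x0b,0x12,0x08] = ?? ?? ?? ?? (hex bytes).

[0] 0x09->0x16 len=6 : c6 f3 09 e8 3d e8
[1] 0x02->0x16 len=7 : d5 f0 d3 35 58 55 b8
[2] 0x00->0x0d len=4 : 4b 1b d5 f0
[3] 0x12->0x07 len=7 : f3 50 1c 98 d5 f0 d3
[4] 0x0e->0x02 len=7 : 1b d5 f0 34 f3 50 1c
query mem[0x03]=0xd5, mem[0x0b]=0xd5, mem[0x12]=0xf3, mem[0x08]=0x1c

MEM[0x03,0x0b,0x12,0x08] = d5 d5 f3 1c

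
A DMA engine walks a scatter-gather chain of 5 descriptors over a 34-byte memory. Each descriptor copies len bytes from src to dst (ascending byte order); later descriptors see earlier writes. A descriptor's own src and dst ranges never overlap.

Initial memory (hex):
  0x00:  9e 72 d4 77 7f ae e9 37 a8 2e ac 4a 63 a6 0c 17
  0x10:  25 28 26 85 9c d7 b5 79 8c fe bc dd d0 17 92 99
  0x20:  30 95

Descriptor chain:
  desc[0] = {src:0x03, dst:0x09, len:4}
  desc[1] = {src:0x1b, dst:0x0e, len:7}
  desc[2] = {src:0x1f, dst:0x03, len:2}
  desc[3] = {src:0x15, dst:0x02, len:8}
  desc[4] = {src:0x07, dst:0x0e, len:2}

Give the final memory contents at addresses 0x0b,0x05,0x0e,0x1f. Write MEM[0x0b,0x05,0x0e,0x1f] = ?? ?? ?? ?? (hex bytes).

#0 dst[0x09+4] := {0x77,0x7f,0xae,0xe9}
#1 dst[0x0e+7] := {0xdd,0xd0,0x17,0x92,0x99,0x30,0x95}
#2 dst[0x03+2] := {0x99,0x30}
#3 dst[0x02+8] := {0xd7,0xb5,0x79,0x8c,0xfe,0xbc,0xdd,0xd0}
#4 dst[0x0e+2] := {0xbc,0xdd}
query mem[0x0b]=0xae, mem[0x05]=0x8c, mem[0x0e]=0xbc, mem[0x1f]=0x99

MEM[0x0b,0x05,0x0e,0x1f] = ae 8c bc 99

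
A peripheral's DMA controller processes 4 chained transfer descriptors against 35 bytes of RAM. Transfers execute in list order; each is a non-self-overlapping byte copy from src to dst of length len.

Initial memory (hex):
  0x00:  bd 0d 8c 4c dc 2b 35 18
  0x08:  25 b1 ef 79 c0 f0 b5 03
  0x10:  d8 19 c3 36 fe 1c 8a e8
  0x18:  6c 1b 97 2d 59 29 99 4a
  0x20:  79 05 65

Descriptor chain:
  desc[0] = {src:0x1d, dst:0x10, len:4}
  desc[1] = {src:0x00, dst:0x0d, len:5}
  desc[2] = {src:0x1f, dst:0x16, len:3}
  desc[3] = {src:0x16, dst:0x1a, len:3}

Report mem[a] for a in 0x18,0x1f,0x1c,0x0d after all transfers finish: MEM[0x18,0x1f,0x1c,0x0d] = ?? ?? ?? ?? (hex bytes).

[0] 0x1d->0x10 len=4 : 29 99 4a 79
[1] 0x00->0x0d len=5 : bd 0d 8c 4c dc
[2] 0x1f->0x16 len=3 : 4a 79 05
[3] 0x16->0x1a len=3 : 4a 79 05
query mem[0x18]=0x05, mem[0x1f]=0x4a, mem[0x1c]=0x05, mem[0x0d]=0xbd

MEM[0x18,0x1f,0x1c,0x0d] = 05 4a 05 bd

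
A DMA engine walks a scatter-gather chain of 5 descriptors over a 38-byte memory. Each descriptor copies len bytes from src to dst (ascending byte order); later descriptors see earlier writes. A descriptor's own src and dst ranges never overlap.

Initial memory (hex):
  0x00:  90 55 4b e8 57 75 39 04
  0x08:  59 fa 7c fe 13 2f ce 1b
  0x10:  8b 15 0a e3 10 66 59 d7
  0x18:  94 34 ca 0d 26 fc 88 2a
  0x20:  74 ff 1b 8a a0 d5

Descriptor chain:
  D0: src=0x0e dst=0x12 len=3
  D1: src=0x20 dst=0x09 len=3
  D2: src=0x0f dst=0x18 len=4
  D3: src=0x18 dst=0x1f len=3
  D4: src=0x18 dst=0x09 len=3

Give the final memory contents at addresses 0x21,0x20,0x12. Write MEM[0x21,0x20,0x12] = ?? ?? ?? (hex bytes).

MEM[0x21,0x20,0x12] = 15 8b ce

#0 dst[0x12+3] := {0xce,0x1b,0x8b}
#1 dst[0x09+3] := {0x74,0xff,0x1b}
#2 dst[0x18+4] := {0x1b,0x8b,0x15,0xce}
#3 dst[0x1f+3] := {0x1b,0x8b,0x15}
#4 dst[0x09+3] := {0x1b,0x8b,0x15}
query mem[0x21]=0x15, mem[0x20]=0x8b, mem[0x12]=0xce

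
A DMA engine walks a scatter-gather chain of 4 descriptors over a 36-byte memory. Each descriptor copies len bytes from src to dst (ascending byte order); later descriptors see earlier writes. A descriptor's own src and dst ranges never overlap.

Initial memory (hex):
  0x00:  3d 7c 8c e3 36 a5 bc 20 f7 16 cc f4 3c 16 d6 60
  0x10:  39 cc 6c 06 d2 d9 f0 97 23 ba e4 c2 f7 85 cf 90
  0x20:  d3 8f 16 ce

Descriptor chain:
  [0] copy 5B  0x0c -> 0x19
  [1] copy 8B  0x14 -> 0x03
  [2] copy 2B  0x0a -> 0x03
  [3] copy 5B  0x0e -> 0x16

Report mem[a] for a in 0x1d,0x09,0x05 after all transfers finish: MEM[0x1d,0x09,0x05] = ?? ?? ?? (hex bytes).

[0] 0x0c->0x19 len=5 : 3c 16 d6 60 39
[1] 0x14->0x03 len=8 : d2 d9 f0 97 23 3c 16 d6
[2] 0x0a->0x03 len=2 : d6 f4
[3] 0x0e->0x16 len=5 : d6 60 39 cc 6c
query mem[0x1d]=0x39, mem[0x09]=0x16, mem[0x05]=0xf0

MEM[0x1d,0x09,0x05] = 39 16 f0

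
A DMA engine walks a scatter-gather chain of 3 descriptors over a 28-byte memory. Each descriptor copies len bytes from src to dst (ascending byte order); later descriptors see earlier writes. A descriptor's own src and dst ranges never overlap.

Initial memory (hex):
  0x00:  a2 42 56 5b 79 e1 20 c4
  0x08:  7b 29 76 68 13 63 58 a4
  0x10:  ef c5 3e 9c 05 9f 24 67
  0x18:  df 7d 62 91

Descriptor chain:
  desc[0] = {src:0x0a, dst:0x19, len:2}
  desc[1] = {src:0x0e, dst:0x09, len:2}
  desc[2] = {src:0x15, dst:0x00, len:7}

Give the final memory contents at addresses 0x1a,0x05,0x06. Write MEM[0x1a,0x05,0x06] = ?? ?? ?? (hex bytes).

MEM[0x1a,0x05,0x06] = 68 68 91

#0 dst[0x19+2] := {0x76,0x68}
#1 dst[0x09+2] := {0x58,0xa4}
#2 dst[0x00+7] := {0x9f,0x24,0x67,0xdf,0x76,0x68,0x91}
query mem[0x1a]=0x68, mem[0x05]=0x68, mem[0x06]=0x91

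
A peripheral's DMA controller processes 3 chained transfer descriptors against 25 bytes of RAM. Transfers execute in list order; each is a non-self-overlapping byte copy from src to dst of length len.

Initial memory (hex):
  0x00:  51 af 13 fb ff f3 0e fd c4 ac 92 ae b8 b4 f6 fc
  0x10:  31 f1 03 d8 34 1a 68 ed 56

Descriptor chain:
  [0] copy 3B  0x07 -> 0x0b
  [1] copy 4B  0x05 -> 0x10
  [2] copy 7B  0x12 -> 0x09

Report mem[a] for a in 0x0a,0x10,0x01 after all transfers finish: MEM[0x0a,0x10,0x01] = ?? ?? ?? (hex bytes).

D0: mem[0x0b..0x0d] <- [fd c4 ac]
D1: mem[0x10..0x13] <- [f3 0e fd c4]
D2: mem[0x09..0x0f] <- [fd c4 34 1a 68 ed 56]
query mem[0x0a]=0xc4, mem[0x10]=0xf3, mem[0x01]=0xaf

MEM[0x0a,0x10,0x01] = c4 f3 af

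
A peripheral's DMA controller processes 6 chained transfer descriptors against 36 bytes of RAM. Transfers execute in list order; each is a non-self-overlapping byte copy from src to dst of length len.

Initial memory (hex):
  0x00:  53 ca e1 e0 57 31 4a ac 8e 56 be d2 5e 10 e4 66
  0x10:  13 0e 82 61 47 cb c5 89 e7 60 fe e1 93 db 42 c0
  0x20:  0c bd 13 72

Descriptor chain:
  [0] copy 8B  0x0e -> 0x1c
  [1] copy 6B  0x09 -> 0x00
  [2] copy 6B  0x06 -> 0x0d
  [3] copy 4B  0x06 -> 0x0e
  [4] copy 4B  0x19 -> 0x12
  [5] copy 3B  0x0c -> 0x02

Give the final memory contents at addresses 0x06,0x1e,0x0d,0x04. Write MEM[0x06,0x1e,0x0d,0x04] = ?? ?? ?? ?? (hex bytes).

  after D0: wrote 8B at 0x1c = e466130e826147cb
  after D1: wrote 6B at 0x00 = 56bed25e10e4
  after D2: wrote 6B at 0x0d = 4aac8e56bed2
  after D3: wrote 4B at 0x0e = 4aac8e56
  after D4: wrote 4B at 0x12 = 60fee1e4
  after D5: wrote 3B at 0x02 = 5e4a4a
query mem[0x06]=0x4a, mem[0x1e]=0x13, mem[0x0d]=0x4a, mem[0x04]=0x4a

MEM[0x06,0x1e,0x0d,0x04] = 4a 13 4a 4a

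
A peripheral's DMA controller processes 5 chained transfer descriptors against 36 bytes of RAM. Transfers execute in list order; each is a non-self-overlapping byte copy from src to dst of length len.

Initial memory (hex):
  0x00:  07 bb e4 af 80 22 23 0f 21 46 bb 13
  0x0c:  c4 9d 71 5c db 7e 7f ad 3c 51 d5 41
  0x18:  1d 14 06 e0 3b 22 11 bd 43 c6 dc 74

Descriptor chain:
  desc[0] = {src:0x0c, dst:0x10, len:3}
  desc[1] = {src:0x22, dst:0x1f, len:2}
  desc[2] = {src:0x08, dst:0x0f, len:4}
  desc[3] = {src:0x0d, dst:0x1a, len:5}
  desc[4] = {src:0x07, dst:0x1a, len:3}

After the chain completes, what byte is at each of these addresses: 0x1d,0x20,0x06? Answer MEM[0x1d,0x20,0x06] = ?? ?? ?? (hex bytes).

D0: mem[0x10..0x12] <- [c4 9d 71]
D1: mem[0x1f..0x20] <- [dc 74]
D2: mem[0x0f..0x12] <- [21 46 bb 13]
D3: mem[0x1a..0x1e] <- [9d 71 21 46 bb]
D4: mem[0x1a..0x1c] <- [0f 21 46]
query mem[0x1d]=0x46, mem[0x20]=0x74, mem[0x06]=0x23

MEM[0x1d,0x20,0x06] = 46 74 23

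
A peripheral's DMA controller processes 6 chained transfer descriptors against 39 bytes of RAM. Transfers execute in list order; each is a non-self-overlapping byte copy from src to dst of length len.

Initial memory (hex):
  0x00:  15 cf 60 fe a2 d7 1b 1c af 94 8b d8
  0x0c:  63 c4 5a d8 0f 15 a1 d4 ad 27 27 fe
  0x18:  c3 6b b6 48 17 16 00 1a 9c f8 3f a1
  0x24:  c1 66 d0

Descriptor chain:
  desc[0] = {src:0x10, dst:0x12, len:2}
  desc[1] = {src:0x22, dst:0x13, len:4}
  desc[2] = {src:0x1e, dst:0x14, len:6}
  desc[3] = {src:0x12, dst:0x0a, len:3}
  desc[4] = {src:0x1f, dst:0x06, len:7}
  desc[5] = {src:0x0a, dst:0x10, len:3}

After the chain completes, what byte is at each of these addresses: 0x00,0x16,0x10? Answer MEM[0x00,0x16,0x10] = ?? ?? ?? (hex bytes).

#0 dst[0x12+2] := {0x0f,0x15}
#1 dst[0x13+4] := {0x3f,0xa1,0xc1,0x66}
#2 dst[0x14+6] := {0x00,0x1a,0x9c,0xf8,0x3f,0xa1}
#3 dst[0x0a+3] := {0x0f,0x3f,0x00}
#4 dst[0x06+7] := {0x1a,0x9c,0xf8,0x3f,0xa1,0xc1,0x66}
#5 dst[0x10+3] := {0xa1,0xc1,0x66}
query mem[0x00]=0x15, mem[0x16]=0x9c, mem[0x10]=0xa1

MEM[0x00,0x16,0x10] = 15 9c a1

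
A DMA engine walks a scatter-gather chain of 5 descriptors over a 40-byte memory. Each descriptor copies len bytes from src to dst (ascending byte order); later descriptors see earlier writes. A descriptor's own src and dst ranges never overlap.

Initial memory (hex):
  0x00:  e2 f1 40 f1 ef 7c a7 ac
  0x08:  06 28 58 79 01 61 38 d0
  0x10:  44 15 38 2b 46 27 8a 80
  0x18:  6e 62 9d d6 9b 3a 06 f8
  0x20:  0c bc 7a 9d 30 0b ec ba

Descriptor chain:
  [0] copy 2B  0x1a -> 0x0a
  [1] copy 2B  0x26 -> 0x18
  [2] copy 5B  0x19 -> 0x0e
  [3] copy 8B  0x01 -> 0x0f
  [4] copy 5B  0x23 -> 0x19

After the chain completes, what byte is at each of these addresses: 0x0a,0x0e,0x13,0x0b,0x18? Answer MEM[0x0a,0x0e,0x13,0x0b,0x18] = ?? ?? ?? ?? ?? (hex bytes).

MEM[0x0a,0x0e,0x13,0x0b,0x18] = 9d ba 7c d6 ec

[0] 0x1a->0x0a len=2 : 9d d6
[1] 0x26->0x18 len=2 : ec ba
[2] 0x19->0x0e len=5 : ba 9d d6 9b 3a
[3] 0x01->0x0f len=8 : f1 40 f1 ef 7c a7 ac 06
[4] 0x23->0x19 len=5 : 9d 30 0b ec ba
query mem[0x0a]=0x9d, mem[0x0e]=0xba, mem[0x13]=0x7c, mem[0x0b]=0xd6, mem[0x18]=0xec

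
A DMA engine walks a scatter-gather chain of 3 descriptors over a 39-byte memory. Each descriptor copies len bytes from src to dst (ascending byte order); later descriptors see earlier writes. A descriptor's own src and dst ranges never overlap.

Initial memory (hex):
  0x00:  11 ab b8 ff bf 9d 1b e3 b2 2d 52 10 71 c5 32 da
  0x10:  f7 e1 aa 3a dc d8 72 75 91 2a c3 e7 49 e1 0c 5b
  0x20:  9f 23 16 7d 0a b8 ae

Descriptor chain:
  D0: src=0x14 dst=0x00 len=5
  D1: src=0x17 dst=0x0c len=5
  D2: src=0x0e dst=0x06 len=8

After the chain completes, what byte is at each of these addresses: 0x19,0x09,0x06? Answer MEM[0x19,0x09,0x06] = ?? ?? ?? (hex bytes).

MEM[0x19,0x09,0x06] = 2a e1 2a

#0 dst[0x00+5] := {0xdc,0xd8,0x72,0x75,0x91}
#1 dst[0x0c+5] := {0x75,0x91,0x2a,0xc3,0xe7}
#2 dst[0x06+8] := {0x2a,0xc3,0xe7,0xe1,0xaa,0x3a,0xdc,0xd8}
query mem[0x19]=0x2a, mem[0x09]=0xe1, mem[0x06]=0x2a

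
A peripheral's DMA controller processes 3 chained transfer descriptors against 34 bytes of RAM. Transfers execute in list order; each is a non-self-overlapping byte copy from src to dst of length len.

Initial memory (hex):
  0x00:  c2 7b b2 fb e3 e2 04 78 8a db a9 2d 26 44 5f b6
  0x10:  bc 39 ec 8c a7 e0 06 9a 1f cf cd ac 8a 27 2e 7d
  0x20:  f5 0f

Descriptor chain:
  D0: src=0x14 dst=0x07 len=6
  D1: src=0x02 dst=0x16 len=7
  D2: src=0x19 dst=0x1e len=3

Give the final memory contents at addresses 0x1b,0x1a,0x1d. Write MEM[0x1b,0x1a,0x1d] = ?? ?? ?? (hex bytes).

MEM[0x1b,0x1a,0x1d] = a7 04 27

D0: mem[0x07..0x0c] <- [a7 e0 06 9a 1f cf]
D1: mem[0x16..0x1c] <- [b2 fb e3 e2 04 a7 e0]
D2: mem[0x1e..0x20] <- [e2 04 a7]
query mem[0x1b]=0xa7, mem[0x1a]=0x04, mem[0x1d]=0x27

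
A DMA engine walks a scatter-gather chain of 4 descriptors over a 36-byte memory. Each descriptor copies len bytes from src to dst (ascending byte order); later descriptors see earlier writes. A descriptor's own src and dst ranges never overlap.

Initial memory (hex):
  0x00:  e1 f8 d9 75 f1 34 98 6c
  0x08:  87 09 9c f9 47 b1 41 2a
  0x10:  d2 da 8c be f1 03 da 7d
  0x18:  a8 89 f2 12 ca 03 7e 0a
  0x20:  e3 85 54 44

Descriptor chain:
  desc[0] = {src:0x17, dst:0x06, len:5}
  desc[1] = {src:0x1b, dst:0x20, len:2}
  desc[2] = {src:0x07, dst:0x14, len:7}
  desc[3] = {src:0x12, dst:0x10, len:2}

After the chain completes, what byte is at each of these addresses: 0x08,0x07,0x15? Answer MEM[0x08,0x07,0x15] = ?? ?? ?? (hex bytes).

D0: mem[0x06..0x0a] <- [7d a8 89 f2 12]
D1: mem[0x20..0x21] <- [12 ca]
D2: mem[0x14..0x1a] <- [a8 89 f2 12 f9 47 b1]
D3: mem[0x10..0x11] <- [8c be]
query mem[0x08]=0x89, mem[0x07]=0xa8, mem[0x15]=0x89

MEM[0x08,0x07,0x15] = 89 a8 89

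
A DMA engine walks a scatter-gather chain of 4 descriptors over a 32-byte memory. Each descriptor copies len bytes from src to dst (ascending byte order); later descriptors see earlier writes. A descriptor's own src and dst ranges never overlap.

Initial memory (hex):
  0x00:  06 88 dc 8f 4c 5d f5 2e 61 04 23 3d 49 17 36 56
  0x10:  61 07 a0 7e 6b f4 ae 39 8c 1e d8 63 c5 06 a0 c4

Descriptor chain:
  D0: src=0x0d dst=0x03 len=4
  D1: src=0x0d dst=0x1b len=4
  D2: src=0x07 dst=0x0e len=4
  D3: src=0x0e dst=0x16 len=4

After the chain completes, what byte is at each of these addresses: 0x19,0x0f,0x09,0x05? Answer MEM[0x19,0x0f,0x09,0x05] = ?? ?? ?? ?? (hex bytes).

MEM[0x19,0x0f,0x09,0x05] = 23 61 04 56

  after D0: wrote 4B at 0x03 = 17365661
  after D1: wrote 4B at 0x1b = 17365661
  after D2: wrote 4B at 0x0e = 2e610423
  after D3: wrote 4B at 0x16 = 2e610423
query mem[0x19]=0x23, mem[0x0f]=0x61, mem[0x09]=0x04, mem[0x05]=0x56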